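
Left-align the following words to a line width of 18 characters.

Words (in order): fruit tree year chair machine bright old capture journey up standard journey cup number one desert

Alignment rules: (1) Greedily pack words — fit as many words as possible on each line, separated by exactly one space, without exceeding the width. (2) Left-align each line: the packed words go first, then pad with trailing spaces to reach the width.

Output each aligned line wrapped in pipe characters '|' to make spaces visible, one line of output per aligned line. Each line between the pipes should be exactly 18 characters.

Answer: |fruit tree year   |
|chair machine     |
|bright old capture|
|journey up        |
|standard journey  |
|cup number one    |
|desert            |

Derivation:
Line 1: ['fruit', 'tree', 'year'] (min_width=15, slack=3)
Line 2: ['chair', 'machine'] (min_width=13, slack=5)
Line 3: ['bright', 'old', 'capture'] (min_width=18, slack=0)
Line 4: ['journey', 'up'] (min_width=10, slack=8)
Line 5: ['standard', 'journey'] (min_width=16, slack=2)
Line 6: ['cup', 'number', 'one'] (min_width=14, slack=4)
Line 7: ['desert'] (min_width=6, slack=12)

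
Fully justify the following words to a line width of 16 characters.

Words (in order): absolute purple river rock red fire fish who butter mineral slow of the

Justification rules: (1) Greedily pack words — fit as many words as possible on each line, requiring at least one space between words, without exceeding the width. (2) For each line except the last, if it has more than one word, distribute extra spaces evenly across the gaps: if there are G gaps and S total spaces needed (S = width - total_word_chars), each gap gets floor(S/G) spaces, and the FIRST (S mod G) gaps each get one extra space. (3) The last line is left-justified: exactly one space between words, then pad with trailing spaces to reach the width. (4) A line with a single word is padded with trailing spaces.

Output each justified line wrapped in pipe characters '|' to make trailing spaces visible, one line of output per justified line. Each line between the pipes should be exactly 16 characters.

Line 1: ['absolute', 'purple'] (min_width=15, slack=1)
Line 2: ['river', 'rock', 'red'] (min_width=14, slack=2)
Line 3: ['fire', 'fish', 'who'] (min_width=13, slack=3)
Line 4: ['butter', 'mineral'] (min_width=14, slack=2)
Line 5: ['slow', 'of', 'the'] (min_width=11, slack=5)

Answer: |absolute  purple|
|river  rock  red|
|fire   fish  who|
|butter   mineral|
|slow of the     |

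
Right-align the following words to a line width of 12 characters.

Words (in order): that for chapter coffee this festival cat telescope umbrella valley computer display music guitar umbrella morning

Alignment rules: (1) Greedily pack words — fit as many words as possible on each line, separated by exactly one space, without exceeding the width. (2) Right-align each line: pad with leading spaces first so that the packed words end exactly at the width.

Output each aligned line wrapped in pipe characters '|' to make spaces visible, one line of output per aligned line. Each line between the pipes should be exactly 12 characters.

Line 1: ['that', 'for'] (min_width=8, slack=4)
Line 2: ['chapter'] (min_width=7, slack=5)
Line 3: ['coffee', 'this'] (min_width=11, slack=1)
Line 4: ['festival', 'cat'] (min_width=12, slack=0)
Line 5: ['telescope'] (min_width=9, slack=3)
Line 6: ['umbrella'] (min_width=8, slack=4)
Line 7: ['valley'] (min_width=6, slack=6)
Line 8: ['computer'] (min_width=8, slack=4)
Line 9: ['display'] (min_width=7, slack=5)
Line 10: ['music', 'guitar'] (min_width=12, slack=0)
Line 11: ['umbrella'] (min_width=8, slack=4)
Line 12: ['morning'] (min_width=7, slack=5)

Answer: |    that for|
|     chapter|
| coffee this|
|festival cat|
|   telescope|
|    umbrella|
|      valley|
|    computer|
|     display|
|music guitar|
|    umbrella|
|     morning|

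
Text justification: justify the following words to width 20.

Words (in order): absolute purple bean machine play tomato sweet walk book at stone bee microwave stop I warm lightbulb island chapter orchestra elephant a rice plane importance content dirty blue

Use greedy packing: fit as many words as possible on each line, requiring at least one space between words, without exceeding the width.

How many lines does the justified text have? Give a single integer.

Line 1: ['absolute', 'purple', 'bean'] (min_width=20, slack=0)
Line 2: ['machine', 'play', 'tomato'] (min_width=19, slack=1)
Line 3: ['sweet', 'walk', 'book', 'at'] (min_width=18, slack=2)
Line 4: ['stone', 'bee', 'microwave'] (min_width=19, slack=1)
Line 5: ['stop', 'I', 'warm'] (min_width=11, slack=9)
Line 6: ['lightbulb', 'island'] (min_width=16, slack=4)
Line 7: ['chapter', 'orchestra'] (min_width=17, slack=3)
Line 8: ['elephant', 'a', 'rice'] (min_width=15, slack=5)
Line 9: ['plane', 'importance'] (min_width=16, slack=4)
Line 10: ['content', 'dirty', 'blue'] (min_width=18, slack=2)
Total lines: 10

Answer: 10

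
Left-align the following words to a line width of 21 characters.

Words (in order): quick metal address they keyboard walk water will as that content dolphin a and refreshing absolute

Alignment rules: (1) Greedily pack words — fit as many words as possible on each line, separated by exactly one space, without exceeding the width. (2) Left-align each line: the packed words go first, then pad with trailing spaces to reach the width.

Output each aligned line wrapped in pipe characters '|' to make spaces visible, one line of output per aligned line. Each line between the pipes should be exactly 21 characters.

Answer: |quick metal address  |
|they keyboard walk   |
|water will as that   |
|content dolphin a and|
|refreshing absolute  |

Derivation:
Line 1: ['quick', 'metal', 'address'] (min_width=19, slack=2)
Line 2: ['they', 'keyboard', 'walk'] (min_width=18, slack=3)
Line 3: ['water', 'will', 'as', 'that'] (min_width=18, slack=3)
Line 4: ['content', 'dolphin', 'a', 'and'] (min_width=21, slack=0)
Line 5: ['refreshing', 'absolute'] (min_width=19, slack=2)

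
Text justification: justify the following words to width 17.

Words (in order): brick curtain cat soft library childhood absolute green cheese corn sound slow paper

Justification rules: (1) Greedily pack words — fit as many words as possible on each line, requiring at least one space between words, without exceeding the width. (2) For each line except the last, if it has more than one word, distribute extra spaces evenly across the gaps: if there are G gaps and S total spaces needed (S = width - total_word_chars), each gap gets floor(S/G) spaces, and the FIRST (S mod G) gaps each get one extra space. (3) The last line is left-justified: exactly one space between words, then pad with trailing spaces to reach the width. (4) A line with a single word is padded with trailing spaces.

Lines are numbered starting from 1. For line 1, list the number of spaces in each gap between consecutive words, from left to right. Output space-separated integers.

Line 1: ['brick', 'curtain', 'cat'] (min_width=17, slack=0)
Line 2: ['soft', 'library'] (min_width=12, slack=5)
Line 3: ['childhood'] (min_width=9, slack=8)
Line 4: ['absolute', 'green'] (min_width=14, slack=3)
Line 5: ['cheese', 'corn', 'sound'] (min_width=17, slack=0)
Line 6: ['slow', 'paper'] (min_width=10, slack=7)

Answer: 1 1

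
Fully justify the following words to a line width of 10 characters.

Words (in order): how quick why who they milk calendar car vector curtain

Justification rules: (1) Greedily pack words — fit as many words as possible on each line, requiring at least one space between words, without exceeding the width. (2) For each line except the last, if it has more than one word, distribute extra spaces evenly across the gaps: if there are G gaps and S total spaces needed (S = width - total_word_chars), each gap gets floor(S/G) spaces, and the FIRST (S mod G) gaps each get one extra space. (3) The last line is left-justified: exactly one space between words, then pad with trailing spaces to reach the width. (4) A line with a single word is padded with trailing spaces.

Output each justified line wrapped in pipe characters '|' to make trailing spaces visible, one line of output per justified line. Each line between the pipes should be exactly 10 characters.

Line 1: ['how', 'quick'] (min_width=9, slack=1)
Line 2: ['why', 'who'] (min_width=7, slack=3)
Line 3: ['they', 'milk'] (min_width=9, slack=1)
Line 4: ['calendar'] (min_width=8, slack=2)
Line 5: ['car', 'vector'] (min_width=10, slack=0)
Line 6: ['curtain'] (min_width=7, slack=3)

Answer: |how  quick|
|why    who|
|they  milk|
|calendar  |
|car vector|
|curtain   |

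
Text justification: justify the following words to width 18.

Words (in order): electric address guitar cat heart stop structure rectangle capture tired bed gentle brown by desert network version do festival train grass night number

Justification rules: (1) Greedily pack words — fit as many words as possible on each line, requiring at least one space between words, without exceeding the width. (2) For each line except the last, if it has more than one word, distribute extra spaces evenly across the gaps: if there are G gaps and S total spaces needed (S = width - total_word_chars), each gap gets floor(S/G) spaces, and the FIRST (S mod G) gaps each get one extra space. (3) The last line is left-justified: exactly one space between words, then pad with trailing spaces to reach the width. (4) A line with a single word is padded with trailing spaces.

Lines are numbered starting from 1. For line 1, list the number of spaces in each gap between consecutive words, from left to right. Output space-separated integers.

Line 1: ['electric', 'address'] (min_width=16, slack=2)
Line 2: ['guitar', 'cat', 'heart'] (min_width=16, slack=2)
Line 3: ['stop', 'structure'] (min_width=14, slack=4)
Line 4: ['rectangle', 'capture'] (min_width=17, slack=1)
Line 5: ['tired', 'bed', 'gentle'] (min_width=16, slack=2)
Line 6: ['brown', 'by', 'desert'] (min_width=15, slack=3)
Line 7: ['network', 'version', 'do'] (min_width=18, slack=0)
Line 8: ['festival', 'train'] (min_width=14, slack=4)
Line 9: ['grass', 'night', 'number'] (min_width=18, slack=0)

Answer: 3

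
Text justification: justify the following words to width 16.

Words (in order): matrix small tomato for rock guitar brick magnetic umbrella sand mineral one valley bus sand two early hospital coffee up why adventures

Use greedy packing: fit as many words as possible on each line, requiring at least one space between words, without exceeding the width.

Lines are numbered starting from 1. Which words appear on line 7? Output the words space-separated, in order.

Line 1: ['matrix', 'small'] (min_width=12, slack=4)
Line 2: ['tomato', 'for', 'rock'] (min_width=15, slack=1)
Line 3: ['guitar', 'brick'] (min_width=12, slack=4)
Line 4: ['magnetic'] (min_width=8, slack=8)
Line 5: ['umbrella', 'sand'] (min_width=13, slack=3)
Line 6: ['mineral', 'one'] (min_width=11, slack=5)
Line 7: ['valley', 'bus', 'sand'] (min_width=15, slack=1)
Line 8: ['two', 'early'] (min_width=9, slack=7)
Line 9: ['hospital', 'coffee'] (min_width=15, slack=1)
Line 10: ['up', 'why'] (min_width=6, slack=10)
Line 11: ['adventures'] (min_width=10, slack=6)

Answer: valley bus sand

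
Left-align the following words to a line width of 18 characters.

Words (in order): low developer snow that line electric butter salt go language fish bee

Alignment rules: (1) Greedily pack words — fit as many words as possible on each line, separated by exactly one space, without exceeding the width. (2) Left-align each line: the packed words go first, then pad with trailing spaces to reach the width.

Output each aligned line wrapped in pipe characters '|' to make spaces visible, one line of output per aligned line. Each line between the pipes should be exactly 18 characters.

Answer: |low developer snow|
|that line electric|
|butter salt go    |
|language fish bee |

Derivation:
Line 1: ['low', 'developer', 'snow'] (min_width=18, slack=0)
Line 2: ['that', 'line', 'electric'] (min_width=18, slack=0)
Line 3: ['butter', 'salt', 'go'] (min_width=14, slack=4)
Line 4: ['language', 'fish', 'bee'] (min_width=17, slack=1)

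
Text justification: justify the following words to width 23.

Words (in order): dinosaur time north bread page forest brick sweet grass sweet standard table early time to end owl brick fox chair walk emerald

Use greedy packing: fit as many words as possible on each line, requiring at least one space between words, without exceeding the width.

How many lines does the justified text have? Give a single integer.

Answer: 6

Derivation:
Line 1: ['dinosaur', 'time', 'north'] (min_width=19, slack=4)
Line 2: ['bread', 'page', 'forest', 'brick'] (min_width=23, slack=0)
Line 3: ['sweet', 'grass', 'sweet'] (min_width=17, slack=6)
Line 4: ['standard', 'table', 'early'] (min_width=20, slack=3)
Line 5: ['time', 'to', 'end', 'owl', 'brick'] (min_width=21, slack=2)
Line 6: ['fox', 'chair', 'walk', 'emerald'] (min_width=22, slack=1)
Total lines: 6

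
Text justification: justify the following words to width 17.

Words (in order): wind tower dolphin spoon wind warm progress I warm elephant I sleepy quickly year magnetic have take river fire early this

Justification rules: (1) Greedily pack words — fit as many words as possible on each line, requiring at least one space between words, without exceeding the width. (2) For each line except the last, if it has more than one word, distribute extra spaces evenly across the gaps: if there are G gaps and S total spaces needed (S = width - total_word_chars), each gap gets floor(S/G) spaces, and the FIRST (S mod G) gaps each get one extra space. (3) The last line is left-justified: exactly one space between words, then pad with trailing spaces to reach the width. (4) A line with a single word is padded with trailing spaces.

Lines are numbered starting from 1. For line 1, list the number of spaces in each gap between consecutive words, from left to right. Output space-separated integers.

Answer: 8

Derivation:
Line 1: ['wind', 'tower'] (min_width=10, slack=7)
Line 2: ['dolphin', 'spoon'] (min_width=13, slack=4)
Line 3: ['wind', 'warm'] (min_width=9, slack=8)
Line 4: ['progress', 'I', 'warm'] (min_width=15, slack=2)
Line 5: ['elephant', 'I', 'sleepy'] (min_width=17, slack=0)
Line 6: ['quickly', 'year'] (min_width=12, slack=5)
Line 7: ['magnetic', 'have'] (min_width=13, slack=4)
Line 8: ['take', 'river', 'fire'] (min_width=15, slack=2)
Line 9: ['early', 'this'] (min_width=10, slack=7)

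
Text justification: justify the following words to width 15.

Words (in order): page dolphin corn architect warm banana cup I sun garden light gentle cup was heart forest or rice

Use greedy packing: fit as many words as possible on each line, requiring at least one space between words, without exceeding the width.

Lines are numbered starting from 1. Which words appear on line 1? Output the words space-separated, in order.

Line 1: ['page', 'dolphin'] (min_width=12, slack=3)
Line 2: ['corn', 'architect'] (min_width=14, slack=1)
Line 3: ['warm', 'banana', 'cup'] (min_width=15, slack=0)
Line 4: ['I', 'sun', 'garden'] (min_width=12, slack=3)
Line 5: ['light', 'gentle'] (min_width=12, slack=3)
Line 6: ['cup', 'was', 'heart'] (min_width=13, slack=2)
Line 7: ['forest', 'or', 'rice'] (min_width=14, slack=1)

Answer: page dolphin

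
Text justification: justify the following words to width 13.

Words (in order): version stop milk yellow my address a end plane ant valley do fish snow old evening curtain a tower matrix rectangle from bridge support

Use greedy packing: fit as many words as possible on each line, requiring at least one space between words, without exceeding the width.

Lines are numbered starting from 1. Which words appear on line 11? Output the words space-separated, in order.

Line 1: ['version', 'stop'] (min_width=12, slack=1)
Line 2: ['milk', 'yellow'] (min_width=11, slack=2)
Line 3: ['my', 'address', 'a'] (min_width=12, slack=1)
Line 4: ['end', 'plane', 'ant'] (min_width=13, slack=0)
Line 5: ['valley', 'do'] (min_width=9, slack=4)
Line 6: ['fish', 'snow', 'old'] (min_width=13, slack=0)
Line 7: ['evening'] (min_width=7, slack=6)
Line 8: ['curtain', 'a'] (min_width=9, slack=4)
Line 9: ['tower', 'matrix'] (min_width=12, slack=1)
Line 10: ['rectangle'] (min_width=9, slack=4)
Line 11: ['from', 'bridge'] (min_width=11, slack=2)
Line 12: ['support'] (min_width=7, slack=6)

Answer: from bridge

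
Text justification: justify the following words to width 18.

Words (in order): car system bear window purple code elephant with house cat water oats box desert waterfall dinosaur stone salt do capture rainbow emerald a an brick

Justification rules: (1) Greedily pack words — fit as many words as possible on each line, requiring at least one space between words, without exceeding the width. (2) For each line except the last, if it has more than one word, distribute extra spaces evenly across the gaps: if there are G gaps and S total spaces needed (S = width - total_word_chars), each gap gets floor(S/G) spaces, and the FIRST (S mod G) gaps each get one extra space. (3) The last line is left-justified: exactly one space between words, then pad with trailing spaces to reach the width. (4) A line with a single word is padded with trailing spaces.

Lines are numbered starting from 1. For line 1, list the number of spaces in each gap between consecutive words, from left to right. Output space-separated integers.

Line 1: ['car', 'system', 'bear'] (min_width=15, slack=3)
Line 2: ['window', 'purple', 'code'] (min_width=18, slack=0)
Line 3: ['elephant', 'with'] (min_width=13, slack=5)
Line 4: ['house', 'cat', 'water'] (min_width=15, slack=3)
Line 5: ['oats', 'box', 'desert'] (min_width=15, slack=3)
Line 6: ['waterfall', 'dinosaur'] (min_width=18, slack=0)
Line 7: ['stone', 'salt', 'do'] (min_width=13, slack=5)
Line 8: ['capture', 'rainbow'] (min_width=15, slack=3)
Line 9: ['emerald', 'a', 'an', 'brick'] (min_width=18, slack=0)

Answer: 3 2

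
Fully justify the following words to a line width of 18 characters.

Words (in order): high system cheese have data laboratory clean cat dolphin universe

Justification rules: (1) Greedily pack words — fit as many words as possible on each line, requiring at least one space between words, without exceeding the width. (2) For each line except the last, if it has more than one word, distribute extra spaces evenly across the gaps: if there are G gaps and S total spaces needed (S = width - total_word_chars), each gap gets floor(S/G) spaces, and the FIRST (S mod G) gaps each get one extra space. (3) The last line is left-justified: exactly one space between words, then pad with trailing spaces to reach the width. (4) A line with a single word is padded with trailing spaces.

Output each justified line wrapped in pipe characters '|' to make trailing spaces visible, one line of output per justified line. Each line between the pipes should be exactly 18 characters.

Answer: |high system cheese|
|have          data|
|laboratory   clean|
|cat        dolphin|
|universe          |

Derivation:
Line 1: ['high', 'system', 'cheese'] (min_width=18, slack=0)
Line 2: ['have', 'data'] (min_width=9, slack=9)
Line 3: ['laboratory', 'clean'] (min_width=16, slack=2)
Line 4: ['cat', 'dolphin'] (min_width=11, slack=7)
Line 5: ['universe'] (min_width=8, slack=10)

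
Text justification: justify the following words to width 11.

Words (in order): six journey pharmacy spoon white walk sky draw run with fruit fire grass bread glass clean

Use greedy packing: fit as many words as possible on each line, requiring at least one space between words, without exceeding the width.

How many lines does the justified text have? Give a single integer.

Answer: 9

Derivation:
Line 1: ['six', 'journey'] (min_width=11, slack=0)
Line 2: ['pharmacy'] (min_width=8, slack=3)
Line 3: ['spoon', 'white'] (min_width=11, slack=0)
Line 4: ['walk', 'sky'] (min_width=8, slack=3)
Line 5: ['draw', 'run'] (min_width=8, slack=3)
Line 6: ['with', 'fruit'] (min_width=10, slack=1)
Line 7: ['fire', 'grass'] (min_width=10, slack=1)
Line 8: ['bread', 'glass'] (min_width=11, slack=0)
Line 9: ['clean'] (min_width=5, slack=6)
Total lines: 9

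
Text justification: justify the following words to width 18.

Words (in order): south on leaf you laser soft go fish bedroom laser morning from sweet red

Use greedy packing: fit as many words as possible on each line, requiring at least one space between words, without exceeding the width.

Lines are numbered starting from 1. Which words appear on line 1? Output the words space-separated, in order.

Answer: south on leaf you

Derivation:
Line 1: ['south', 'on', 'leaf', 'you'] (min_width=17, slack=1)
Line 2: ['laser', 'soft', 'go', 'fish'] (min_width=18, slack=0)
Line 3: ['bedroom', 'laser'] (min_width=13, slack=5)
Line 4: ['morning', 'from', 'sweet'] (min_width=18, slack=0)
Line 5: ['red'] (min_width=3, slack=15)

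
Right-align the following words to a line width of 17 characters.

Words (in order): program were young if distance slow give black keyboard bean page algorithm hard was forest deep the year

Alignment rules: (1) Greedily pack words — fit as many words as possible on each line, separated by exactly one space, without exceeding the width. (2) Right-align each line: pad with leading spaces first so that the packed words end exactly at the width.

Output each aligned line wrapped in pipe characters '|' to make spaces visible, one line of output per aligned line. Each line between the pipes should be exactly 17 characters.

Line 1: ['program', 'were'] (min_width=12, slack=5)
Line 2: ['young', 'if', 'distance'] (min_width=17, slack=0)
Line 3: ['slow', 'give', 'black'] (min_width=15, slack=2)
Line 4: ['keyboard', 'bean'] (min_width=13, slack=4)
Line 5: ['page', 'algorithm'] (min_width=14, slack=3)
Line 6: ['hard', 'was', 'forest'] (min_width=15, slack=2)
Line 7: ['deep', 'the', 'year'] (min_width=13, slack=4)

Answer: |     program were|
|young if distance|
|  slow give black|
|    keyboard bean|
|   page algorithm|
|  hard was forest|
|    deep the year|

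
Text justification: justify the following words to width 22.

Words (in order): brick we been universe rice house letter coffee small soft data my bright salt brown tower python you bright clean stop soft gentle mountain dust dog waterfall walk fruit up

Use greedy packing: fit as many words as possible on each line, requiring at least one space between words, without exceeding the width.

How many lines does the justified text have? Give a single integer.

Answer: 9

Derivation:
Line 1: ['brick', 'we', 'been', 'universe'] (min_width=22, slack=0)
Line 2: ['rice', 'house', 'letter'] (min_width=17, slack=5)
Line 3: ['coffee', 'small', 'soft', 'data'] (min_width=22, slack=0)
Line 4: ['my', 'bright', 'salt', 'brown'] (min_width=20, slack=2)
Line 5: ['tower', 'python', 'you'] (min_width=16, slack=6)
Line 6: ['bright', 'clean', 'stop', 'soft'] (min_width=22, slack=0)
Line 7: ['gentle', 'mountain', 'dust'] (min_width=20, slack=2)
Line 8: ['dog', 'waterfall', 'walk'] (min_width=18, slack=4)
Line 9: ['fruit', 'up'] (min_width=8, slack=14)
Total lines: 9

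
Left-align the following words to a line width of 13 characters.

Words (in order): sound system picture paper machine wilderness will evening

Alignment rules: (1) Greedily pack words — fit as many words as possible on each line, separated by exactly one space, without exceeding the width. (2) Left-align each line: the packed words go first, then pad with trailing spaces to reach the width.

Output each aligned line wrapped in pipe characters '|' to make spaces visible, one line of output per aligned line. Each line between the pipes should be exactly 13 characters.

Answer: |sound system |
|picture paper|
|machine      |
|wilderness   |
|will evening |

Derivation:
Line 1: ['sound', 'system'] (min_width=12, slack=1)
Line 2: ['picture', 'paper'] (min_width=13, slack=0)
Line 3: ['machine'] (min_width=7, slack=6)
Line 4: ['wilderness'] (min_width=10, slack=3)
Line 5: ['will', 'evening'] (min_width=12, slack=1)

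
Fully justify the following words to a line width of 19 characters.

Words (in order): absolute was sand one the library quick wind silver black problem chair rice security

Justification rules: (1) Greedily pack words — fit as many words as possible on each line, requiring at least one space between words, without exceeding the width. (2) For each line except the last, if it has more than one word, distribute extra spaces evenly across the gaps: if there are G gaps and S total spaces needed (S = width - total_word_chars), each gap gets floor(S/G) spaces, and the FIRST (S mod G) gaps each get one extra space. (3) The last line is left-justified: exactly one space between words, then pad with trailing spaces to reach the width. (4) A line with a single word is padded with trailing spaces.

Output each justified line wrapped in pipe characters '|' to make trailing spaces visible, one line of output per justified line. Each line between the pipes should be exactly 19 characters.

Line 1: ['absolute', 'was', 'sand'] (min_width=17, slack=2)
Line 2: ['one', 'the', 'library'] (min_width=15, slack=4)
Line 3: ['quick', 'wind', 'silver'] (min_width=17, slack=2)
Line 4: ['black', 'problem', 'chair'] (min_width=19, slack=0)
Line 5: ['rice', 'security'] (min_width=13, slack=6)

Answer: |absolute  was  sand|
|one   the   library|
|quick  wind  silver|
|black problem chair|
|rice security      |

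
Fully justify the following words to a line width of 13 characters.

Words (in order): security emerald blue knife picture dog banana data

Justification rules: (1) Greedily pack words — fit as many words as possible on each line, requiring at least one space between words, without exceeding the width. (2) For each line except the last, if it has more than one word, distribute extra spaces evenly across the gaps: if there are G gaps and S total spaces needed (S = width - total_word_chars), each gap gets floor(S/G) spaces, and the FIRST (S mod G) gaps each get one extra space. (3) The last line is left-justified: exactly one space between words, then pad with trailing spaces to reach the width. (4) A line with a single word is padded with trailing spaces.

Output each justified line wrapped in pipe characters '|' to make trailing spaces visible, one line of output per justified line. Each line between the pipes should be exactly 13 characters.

Line 1: ['security'] (min_width=8, slack=5)
Line 2: ['emerald', 'blue'] (min_width=12, slack=1)
Line 3: ['knife', 'picture'] (min_width=13, slack=0)
Line 4: ['dog', 'banana'] (min_width=10, slack=3)
Line 5: ['data'] (min_width=4, slack=9)

Answer: |security     |
|emerald  blue|
|knife picture|
|dog    banana|
|data         |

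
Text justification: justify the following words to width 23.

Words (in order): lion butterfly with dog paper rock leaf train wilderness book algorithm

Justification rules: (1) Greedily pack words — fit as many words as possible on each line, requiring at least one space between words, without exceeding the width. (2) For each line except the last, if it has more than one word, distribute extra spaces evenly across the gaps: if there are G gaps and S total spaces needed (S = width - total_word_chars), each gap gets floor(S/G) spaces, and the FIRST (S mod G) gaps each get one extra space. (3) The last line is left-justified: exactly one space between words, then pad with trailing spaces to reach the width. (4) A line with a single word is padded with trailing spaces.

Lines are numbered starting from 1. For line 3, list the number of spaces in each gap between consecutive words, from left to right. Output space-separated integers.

Line 1: ['lion', 'butterfly', 'with', 'dog'] (min_width=23, slack=0)
Line 2: ['paper', 'rock', 'leaf', 'train'] (min_width=21, slack=2)
Line 3: ['wilderness', 'book'] (min_width=15, slack=8)
Line 4: ['algorithm'] (min_width=9, slack=14)

Answer: 9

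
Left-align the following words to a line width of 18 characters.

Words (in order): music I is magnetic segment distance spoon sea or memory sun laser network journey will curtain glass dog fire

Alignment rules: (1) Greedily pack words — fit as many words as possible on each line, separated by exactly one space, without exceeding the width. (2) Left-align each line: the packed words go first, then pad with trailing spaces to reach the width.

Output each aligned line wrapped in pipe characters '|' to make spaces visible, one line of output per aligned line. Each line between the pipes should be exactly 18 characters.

Line 1: ['music', 'I', 'is'] (min_width=10, slack=8)
Line 2: ['magnetic', 'segment'] (min_width=16, slack=2)
Line 3: ['distance', 'spoon', 'sea'] (min_width=18, slack=0)
Line 4: ['or', 'memory', 'sun'] (min_width=13, slack=5)
Line 5: ['laser', 'network'] (min_width=13, slack=5)
Line 6: ['journey', 'will'] (min_width=12, slack=6)
Line 7: ['curtain', 'glass', 'dog'] (min_width=17, slack=1)
Line 8: ['fire'] (min_width=4, slack=14)

Answer: |music I is        |
|magnetic segment  |
|distance spoon sea|
|or memory sun     |
|laser network     |
|journey will      |
|curtain glass dog |
|fire              |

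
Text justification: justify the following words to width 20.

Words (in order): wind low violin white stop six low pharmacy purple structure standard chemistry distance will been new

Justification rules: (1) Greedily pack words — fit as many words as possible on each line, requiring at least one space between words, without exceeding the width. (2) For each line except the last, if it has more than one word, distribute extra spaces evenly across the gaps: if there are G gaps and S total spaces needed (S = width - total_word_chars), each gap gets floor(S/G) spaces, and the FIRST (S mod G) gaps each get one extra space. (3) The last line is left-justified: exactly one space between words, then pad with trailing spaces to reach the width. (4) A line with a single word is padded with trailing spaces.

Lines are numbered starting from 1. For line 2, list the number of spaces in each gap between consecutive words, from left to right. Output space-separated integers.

Answer: 2 2 1

Derivation:
Line 1: ['wind', 'low', 'violin'] (min_width=15, slack=5)
Line 2: ['white', 'stop', 'six', 'low'] (min_width=18, slack=2)
Line 3: ['pharmacy', 'purple'] (min_width=15, slack=5)
Line 4: ['structure', 'standard'] (min_width=18, slack=2)
Line 5: ['chemistry', 'distance'] (min_width=18, slack=2)
Line 6: ['will', 'been', 'new'] (min_width=13, slack=7)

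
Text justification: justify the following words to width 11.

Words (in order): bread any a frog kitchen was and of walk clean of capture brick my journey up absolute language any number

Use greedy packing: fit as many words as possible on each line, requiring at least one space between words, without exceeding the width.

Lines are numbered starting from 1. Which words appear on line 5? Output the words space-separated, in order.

Line 1: ['bread', 'any', 'a'] (min_width=11, slack=0)
Line 2: ['frog'] (min_width=4, slack=7)
Line 3: ['kitchen', 'was'] (min_width=11, slack=0)
Line 4: ['and', 'of', 'walk'] (min_width=11, slack=0)
Line 5: ['clean', 'of'] (min_width=8, slack=3)
Line 6: ['capture'] (min_width=7, slack=4)
Line 7: ['brick', 'my'] (min_width=8, slack=3)
Line 8: ['journey', 'up'] (min_width=10, slack=1)
Line 9: ['absolute'] (min_width=8, slack=3)
Line 10: ['language'] (min_width=8, slack=3)
Line 11: ['any', 'number'] (min_width=10, slack=1)

Answer: clean of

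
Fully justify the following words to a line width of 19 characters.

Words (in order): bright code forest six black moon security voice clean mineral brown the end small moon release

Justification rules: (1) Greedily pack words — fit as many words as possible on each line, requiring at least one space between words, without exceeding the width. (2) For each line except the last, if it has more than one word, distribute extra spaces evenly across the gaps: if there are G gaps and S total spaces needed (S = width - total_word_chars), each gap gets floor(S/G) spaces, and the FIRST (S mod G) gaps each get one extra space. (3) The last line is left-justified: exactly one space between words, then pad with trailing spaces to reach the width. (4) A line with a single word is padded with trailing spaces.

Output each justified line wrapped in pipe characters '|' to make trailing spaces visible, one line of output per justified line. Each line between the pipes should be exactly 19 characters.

Line 1: ['bright', 'code', 'forest'] (min_width=18, slack=1)
Line 2: ['six', 'black', 'moon'] (min_width=14, slack=5)
Line 3: ['security', 'voice'] (min_width=14, slack=5)
Line 4: ['clean', 'mineral', 'brown'] (min_width=19, slack=0)
Line 5: ['the', 'end', 'small', 'moon'] (min_width=18, slack=1)
Line 6: ['release'] (min_width=7, slack=12)

Answer: |bright  code forest|
|six    black   moon|
|security      voice|
|clean mineral brown|
|the  end small moon|
|release            |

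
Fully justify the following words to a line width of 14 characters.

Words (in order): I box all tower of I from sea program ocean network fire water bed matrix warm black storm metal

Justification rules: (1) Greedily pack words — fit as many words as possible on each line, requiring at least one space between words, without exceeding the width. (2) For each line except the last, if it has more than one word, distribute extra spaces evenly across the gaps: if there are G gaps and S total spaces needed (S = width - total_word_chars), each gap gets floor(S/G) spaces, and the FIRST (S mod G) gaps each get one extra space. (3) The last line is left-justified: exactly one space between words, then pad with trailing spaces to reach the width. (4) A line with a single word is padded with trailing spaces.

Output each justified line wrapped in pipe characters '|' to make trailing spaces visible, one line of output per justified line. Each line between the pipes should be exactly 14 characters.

Line 1: ['I', 'box', 'all'] (min_width=9, slack=5)
Line 2: ['tower', 'of', 'I'] (min_width=10, slack=4)
Line 3: ['from', 'sea'] (min_width=8, slack=6)
Line 4: ['program', 'ocean'] (min_width=13, slack=1)
Line 5: ['network', 'fire'] (min_width=12, slack=2)
Line 6: ['water', 'bed'] (min_width=9, slack=5)
Line 7: ['matrix', 'warm'] (min_width=11, slack=3)
Line 8: ['black', 'storm'] (min_width=11, slack=3)
Line 9: ['metal'] (min_width=5, slack=9)

Answer: |I    box   all|
|tower   of   I|
|from       sea|
|program  ocean|
|network   fire|
|water      bed|
|matrix    warm|
|black    storm|
|metal         |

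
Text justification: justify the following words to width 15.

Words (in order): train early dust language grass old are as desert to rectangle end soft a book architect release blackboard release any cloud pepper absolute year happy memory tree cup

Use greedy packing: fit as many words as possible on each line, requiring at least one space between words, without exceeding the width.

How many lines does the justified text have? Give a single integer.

Answer: 14

Derivation:
Line 1: ['train', 'early'] (min_width=11, slack=4)
Line 2: ['dust', 'language'] (min_width=13, slack=2)
Line 3: ['grass', 'old', 'are'] (min_width=13, slack=2)
Line 4: ['as', 'desert', 'to'] (min_width=12, slack=3)
Line 5: ['rectangle', 'end'] (min_width=13, slack=2)
Line 6: ['soft', 'a', 'book'] (min_width=11, slack=4)
Line 7: ['architect'] (min_width=9, slack=6)
Line 8: ['release'] (min_width=7, slack=8)
Line 9: ['blackboard'] (min_width=10, slack=5)
Line 10: ['release', 'any'] (min_width=11, slack=4)
Line 11: ['cloud', 'pepper'] (min_width=12, slack=3)
Line 12: ['absolute', 'year'] (min_width=13, slack=2)
Line 13: ['happy', 'memory'] (min_width=12, slack=3)
Line 14: ['tree', 'cup'] (min_width=8, slack=7)
Total lines: 14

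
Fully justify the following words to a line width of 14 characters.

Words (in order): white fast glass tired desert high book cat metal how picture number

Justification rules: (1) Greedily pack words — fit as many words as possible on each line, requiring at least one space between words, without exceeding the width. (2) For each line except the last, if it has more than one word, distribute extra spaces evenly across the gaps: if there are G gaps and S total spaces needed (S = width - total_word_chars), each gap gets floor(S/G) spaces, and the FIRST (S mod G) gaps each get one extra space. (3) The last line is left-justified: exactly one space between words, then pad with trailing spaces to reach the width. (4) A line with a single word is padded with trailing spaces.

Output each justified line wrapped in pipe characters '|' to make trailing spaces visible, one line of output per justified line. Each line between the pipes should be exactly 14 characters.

Line 1: ['white', 'fast'] (min_width=10, slack=4)
Line 2: ['glass', 'tired'] (min_width=11, slack=3)
Line 3: ['desert', 'high'] (min_width=11, slack=3)
Line 4: ['book', 'cat', 'metal'] (min_width=14, slack=0)
Line 5: ['how', 'picture'] (min_width=11, slack=3)
Line 6: ['number'] (min_width=6, slack=8)

Answer: |white     fast|
|glass    tired|
|desert    high|
|book cat metal|
|how    picture|
|number        |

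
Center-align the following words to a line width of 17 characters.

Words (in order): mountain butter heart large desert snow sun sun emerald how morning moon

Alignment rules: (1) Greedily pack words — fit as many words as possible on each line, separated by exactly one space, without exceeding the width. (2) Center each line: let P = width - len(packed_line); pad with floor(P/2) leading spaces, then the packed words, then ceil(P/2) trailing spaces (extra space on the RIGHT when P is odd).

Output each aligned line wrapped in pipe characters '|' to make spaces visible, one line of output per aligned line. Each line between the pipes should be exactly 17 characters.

Line 1: ['mountain', 'butter'] (min_width=15, slack=2)
Line 2: ['heart', 'large'] (min_width=11, slack=6)
Line 3: ['desert', 'snow', 'sun'] (min_width=15, slack=2)
Line 4: ['sun', 'emerald', 'how'] (min_width=15, slack=2)
Line 5: ['morning', 'moon'] (min_width=12, slack=5)

Answer: | mountain butter |
|   heart large   |
| desert snow sun |
| sun emerald how |
|  morning moon   |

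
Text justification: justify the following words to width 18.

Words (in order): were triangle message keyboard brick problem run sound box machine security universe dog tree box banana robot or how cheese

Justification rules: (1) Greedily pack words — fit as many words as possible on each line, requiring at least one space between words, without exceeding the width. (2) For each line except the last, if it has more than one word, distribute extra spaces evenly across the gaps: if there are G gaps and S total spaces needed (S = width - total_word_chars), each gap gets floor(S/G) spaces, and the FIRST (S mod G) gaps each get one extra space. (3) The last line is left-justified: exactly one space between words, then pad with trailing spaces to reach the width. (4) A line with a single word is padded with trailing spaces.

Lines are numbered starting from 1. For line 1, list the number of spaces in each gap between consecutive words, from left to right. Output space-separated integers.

Line 1: ['were', 'triangle'] (min_width=13, slack=5)
Line 2: ['message', 'keyboard'] (min_width=16, slack=2)
Line 3: ['brick', 'problem', 'run'] (min_width=17, slack=1)
Line 4: ['sound', 'box', 'machine'] (min_width=17, slack=1)
Line 5: ['security', 'universe'] (min_width=17, slack=1)
Line 6: ['dog', 'tree', 'box'] (min_width=12, slack=6)
Line 7: ['banana', 'robot', 'or'] (min_width=15, slack=3)
Line 8: ['how', 'cheese'] (min_width=10, slack=8)

Answer: 6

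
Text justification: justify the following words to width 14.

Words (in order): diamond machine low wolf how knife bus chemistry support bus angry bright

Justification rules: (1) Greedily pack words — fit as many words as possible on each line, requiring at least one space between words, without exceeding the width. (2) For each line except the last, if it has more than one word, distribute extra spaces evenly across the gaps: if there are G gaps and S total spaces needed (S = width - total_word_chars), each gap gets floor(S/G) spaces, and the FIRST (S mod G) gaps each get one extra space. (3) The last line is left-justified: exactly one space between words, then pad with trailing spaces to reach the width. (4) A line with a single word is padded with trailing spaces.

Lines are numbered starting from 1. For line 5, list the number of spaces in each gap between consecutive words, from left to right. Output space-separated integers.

Line 1: ['diamond'] (min_width=7, slack=7)
Line 2: ['machine', 'low'] (min_width=11, slack=3)
Line 3: ['wolf', 'how', 'knife'] (min_width=14, slack=0)
Line 4: ['bus', 'chemistry'] (min_width=13, slack=1)
Line 5: ['support', 'bus'] (min_width=11, slack=3)
Line 6: ['angry', 'bright'] (min_width=12, slack=2)

Answer: 4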